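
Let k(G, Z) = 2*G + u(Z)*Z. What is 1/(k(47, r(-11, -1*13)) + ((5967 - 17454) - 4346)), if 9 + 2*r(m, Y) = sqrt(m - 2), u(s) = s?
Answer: 2*I/(-31444*I + 9*sqrt(13)) ≈ -6.3605e-5 + 6.564e-8*I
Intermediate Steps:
r(m, Y) = -9/2 + sqrt(-2 + m)/2 (r(m, Y) = -9/2 + sqrt(m - 2)/2 = -9/2 + sqrt(-2 + m)/2)
k(G, Z) = Z**2 + 2*G (k(G, Z) = 2*G + Z*Z = 2*G + Z**2 = Z**2 + 2*G)
1/(k(47, r(-11, -1*13)) + ((5967 - 17454) - 4346)) = 1/(((-9/2 + sqrt(-2 - 11)/2)**2 + 2*47) + ((5967 - 17454) - 4346)) = 1/(((-9/2 + sqrt(-13)/2)**2 + 94) + (-11487 - 4346)) = 1/(((-9/2 + (I*sqrt(13))/2)**2 + 94) - 15833) = 1/(((-9/2 + I*sqrt(13)/2)**2 + 94) - 15833) = 1/((94 + (-9/2 + I*sqrt(13)/2)**2) - 15833) = 1/(-15739 + (-9/2 + I*sqrt(13)/2)**2)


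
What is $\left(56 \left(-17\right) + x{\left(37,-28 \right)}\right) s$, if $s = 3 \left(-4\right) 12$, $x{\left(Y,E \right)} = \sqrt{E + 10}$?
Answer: $137088 - 432 i \sqrt{2} \approx 1.3709 \cdot 10^{5} - 610.94 i$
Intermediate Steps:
$x{\left(Y,E \right)} = \sqrt{10 + E}$
$s = -144$ ($s = \left(-12\right) 12 = -144$)
$\left(56 \left(-17\right) + x{\left(37,-28 \right)}\right) s = \left(56 \left(-17\right) + \sqrt{10 - 28}\right) \left(-144\right) = \left(-952 + \sqrt{-18}\right) \left(-144\right) = \left(-952 + 3 i \sqrt{2}\right) \left(-144\right) = 137088 - 432 i \sqrt{2}$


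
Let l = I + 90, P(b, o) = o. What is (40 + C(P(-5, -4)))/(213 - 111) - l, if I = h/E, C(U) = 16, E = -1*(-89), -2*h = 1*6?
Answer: -405865/4539 ≈ -89.417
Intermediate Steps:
h = -3 (h = -6/2 = -1/2*6 = -3)
E = 89
I = -3/89 ≈ -0.033708
l = 8007/89 (l = -3/89 + 90 = 8007/89 ≈ 89.966)
(40 + C(P(-5, -4)))/(213 - 111) - l = (40 + 16)/(213 - 111) - 1*8007/89 = 56/102 - 8007/89 = 56*(1/102) - 8007/89 = 28/51 - 8007/89 = -405865/4539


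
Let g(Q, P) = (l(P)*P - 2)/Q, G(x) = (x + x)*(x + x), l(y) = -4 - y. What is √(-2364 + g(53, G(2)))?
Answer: I*√6657542/53 ≈ 48.683*I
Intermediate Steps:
G(x) = 4*x² (G(x) = (2*x)*(2*x) = 4*x²)
g(Q, P) = (-2 + P*(-4 - P))/Q (g(Q, P) = ((-4 - P)*P - 2)/Q = (P*(-4 - P) - 2)/Q = (-2 + P*(-4 - P))/Q)
√(-2364 + g(53, G(2))) = √(-2364 + (-2 - 4*2²*(4 + 4*2²))/53) = √(-2364 + (-2 - 4*4*(4 + 4*4))/53) = √(-2364 + (-2 - 1*16*(4 + 16))/53) = √(-2364 + (-2 - 1*16*20)/53) = √(-2364 + (-2 - 320)/53) = √(-2364 + (1/53)*(-322)) = √(-2364 - 322/53) = √(-125614/53) = I*√6657542/53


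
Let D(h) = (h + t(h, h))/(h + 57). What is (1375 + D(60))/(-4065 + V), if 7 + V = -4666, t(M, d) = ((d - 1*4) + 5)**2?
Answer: -82328/511173 ≈ -0.16106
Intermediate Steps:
t(M, d) = (1 + d)**2 (t(M, d) = ((d - 4) + 5)**2 = ((-4 + d) + 5)**2 = (1 + d)**2)
V = -4673 (V = -7 - 4666 = -4673)
D(h) = (h + (1 + h)**2)/(57 + h) (D(h) = (h + (1 + h)**2)/(h + 57) = (h + (1 + h)**2)/(57 + h))
(1375 + D(60))/(-4065 + V) = (1375 + (60 + (1 + 60)**2)/(57 + 60))/(-4065 - 4673) = (1375 + (60 + 61**2)/117)/(-8738) = (1375 + (60 + 3721)/117)*(-1/8738) = (1375 + (1/117)*3781)*(-1/8738) = (1375 + 3781/117)*(-1/8738) = (164656/117)*(-1/8738) = -82328/511173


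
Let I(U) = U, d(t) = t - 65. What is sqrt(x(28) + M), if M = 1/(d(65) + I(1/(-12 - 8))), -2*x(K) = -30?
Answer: I*sqrt(5) ≈ 2.2361*I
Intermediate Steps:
d(t) = -65 + t
x(K) = 15 (x(K) = -1/2*(-30) = 15)
M = -20 (M = 1/((-65 + 65) + 1/(-12 - 8)) = 1/(0 + 1/(-20)) = 1/(0 - 1/20) = 1/(-1/20) = -20)
sqrt(x(28) + M) = sqrt(15 - 20) = sqrt(-5) = I*sqrt(5)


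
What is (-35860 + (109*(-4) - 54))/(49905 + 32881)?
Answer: -18175/41393 ≈ -0.43908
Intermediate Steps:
(-35860 + (109*(-4) - 54))/(49905 + 32881) = (-35860 + (-436 - 54))/82786 = (-35860 - 490)*(1/82786) = -36350*1/82786 = -18175/41393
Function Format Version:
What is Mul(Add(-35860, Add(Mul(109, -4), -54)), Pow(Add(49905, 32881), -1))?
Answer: Rational(-18175, 41393) ≈ -0.43908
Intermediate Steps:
Mul(Add(-35860, Add(Mul(109, -4), -54)), Pow(Add(49905, 32881), -1)) = Mul(Add(-35860, Add(-436, -54)), Pow(82786, -1)) = Mul(Add(-35860, -490), Rational(1, 82786)) = Mul(-36350, Rational(1, 82786)) = Rational(-18175, 41393)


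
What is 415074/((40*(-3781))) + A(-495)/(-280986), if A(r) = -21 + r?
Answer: -511192733/186387380 ≈ -2.7426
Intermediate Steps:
415074/((40*(-3781))) + A(-495)/(-280986) = 415074/((40*(-3781))) + (-21 - 495)/(-280986) = 415074/(-151240) - 516*(-1/280986) = 415074*(-1/151240) + 86/46831 = -10923/3980 + 86/46831 = -511192733/186387380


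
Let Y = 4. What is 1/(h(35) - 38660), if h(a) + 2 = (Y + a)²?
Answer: -1/37141 ≈ -2.6924e-5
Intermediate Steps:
h(a) = -2 + (4 + a)²
1/(h(35) - 38660) = 1/((-2 + (4 + 35)²) - 38660) = 1/((-2 + 39²) - 38660) = 1/((-2 + 1521) - 38660) = 1/(1519 - 38660) = 1/(-37141) = -1/37141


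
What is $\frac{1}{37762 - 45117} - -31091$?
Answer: $\frac{228674304}{7355} \approx 31091.0$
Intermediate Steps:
$\frac{1}{37762 - 45117} - -31091 = \frac{1}{-7355} + 31091 = - \frac{1}{7355} + 31091 = \frac{228674304}{7355}$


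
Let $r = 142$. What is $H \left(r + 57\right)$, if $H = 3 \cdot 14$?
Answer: $8358$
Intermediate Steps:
$H = 42$
$H \left(r + 57\right) = 42 \left(142 + 57\right) = 42 \cdot 199 = 8358$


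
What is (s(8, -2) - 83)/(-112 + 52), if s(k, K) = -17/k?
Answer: 227/160 ≈ 1.4188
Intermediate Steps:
(s(8, -2) - 83)/(-112 + 52) = (-17/8 - 83)/(-112 + 52) = (-17*1/8 - 83)/(-60) = (-17/8 - 83)*(-1/60) = -681/8*(-1/60) = 227/160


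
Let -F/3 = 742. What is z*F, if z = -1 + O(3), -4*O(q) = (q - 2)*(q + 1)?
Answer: 4452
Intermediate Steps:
O(q) = -(1 + q)*(-2 + q)/4 (O(q) = -(q - 2)*(q + 1)/4 = -(-2 + q)*(1 + q)/4 = -(1 + q)*(-2 + q)/4)
F = -2226 (F = -3*742 = -2226)
z = -2 (z = -1 + (1/2 - 1/4*3**2 + (1/4)*3) = -1 + (1/2 - 1/4*9 + 3/4) = -1 + (1/2 - 9/4 + 3/4) = -1 - 1 = -2)
z*F = -2*(-2226) = 4452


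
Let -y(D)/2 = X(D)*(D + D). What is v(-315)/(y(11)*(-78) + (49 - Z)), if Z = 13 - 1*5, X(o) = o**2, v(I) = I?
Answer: -315/415313 ≈ -0.00075846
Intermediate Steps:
Z = 8 (Z = 13 - 5 = 8)
y(D) = -4*D**3 (y(D) = -2*D**2*(D + D) = -2*D**2*2*D = -4*D**3)
v(-315)/(y(11)*(-78) + (49 - Z)) = -315/(-4*11**3*(-78) + (49 - 1*8)) = -315/(-4*1331*(-78) + (49 - 8)) = -315/(-5324*(-78) + 41) = -315/(415272 + 41) = -315/415313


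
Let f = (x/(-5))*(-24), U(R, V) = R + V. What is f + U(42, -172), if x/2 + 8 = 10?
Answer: -554/5 ≈ -110.80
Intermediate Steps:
x = 4 (x = -16 + 2*10 = -16 + 20 = 4)
f = 96/5 (f = (4/(-5))*(-24) = (4*(-⅕))*(-24) = -⅘*(-24) = 96/5 ≈ 19.200)
f + U(42, -172) = 96/5 + (42 - 172) = 96/5 - 130 = -554/5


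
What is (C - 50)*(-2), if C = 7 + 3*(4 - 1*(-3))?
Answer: 44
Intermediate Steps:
C = 28 (C = 7 + 3*(4 + 3) = 7 + 3*7 = 7 + 21 = 28)
(C - 50)*(-2) = (28 - 50)*(-2) = -22*(-2) = 44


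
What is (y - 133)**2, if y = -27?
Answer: 25600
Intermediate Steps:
(y - 133)**2 = (-27 - 133)**2 = (-160)**2 = 25600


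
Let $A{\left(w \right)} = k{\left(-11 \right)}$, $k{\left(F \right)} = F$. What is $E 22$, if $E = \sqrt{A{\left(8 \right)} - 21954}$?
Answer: $22 i \sqrt{21965} \approx 3260.5 i$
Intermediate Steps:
$A{\left(w \right)} = -11$
$E = i \sqrt{21965}$ ($E = \sqrt{-11 - 21954} = \sqrt{-21965} = i \sqrt{21965} \approx 148.21 i$)
$E 22 = i \sqrt{21965} \cdot 22 = 22 i \sqrt{21965}$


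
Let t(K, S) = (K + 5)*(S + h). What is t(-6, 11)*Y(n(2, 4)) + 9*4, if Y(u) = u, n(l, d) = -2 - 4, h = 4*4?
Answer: 198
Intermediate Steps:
h = 16
n(l, d) = -6
t(K, S) = (5 + K)*(16 + S) (t(K, S) = (K + 5)*(S + 16) = (5 + K)*(16 + S))
t(-6, 11)*Y(n(2, 4)) + 9*4 = (80 + 5*11 + 16*(-6) - 6*11)*(-6) + 9*4 = (80 + 55 - 96 - 66)*(-6) + 36 = -27*(-6) + 36 = 162 + 36 = 198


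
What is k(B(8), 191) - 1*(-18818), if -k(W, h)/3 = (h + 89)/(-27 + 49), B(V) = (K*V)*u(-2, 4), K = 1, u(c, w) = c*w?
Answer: 206578/11 ≈ 18780.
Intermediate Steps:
B(V) = -8*V (B(V) = (1*V)*(-2*4) = V*(-8) = -8*V)
k(W, h) = -267/22 - 3*h/22 (k(W, h) = -3*(h + 89)/(-27 + 49) = -3*(89 + h)/22 = -3*(89/22 + h/22) = -267/22 - 3*h/22)
k(B(8), 191) - 1*(-18818) = (-267/22 - 3/22*191) - 1*(-18818) = (-267/22 - 573/22) + 18818 = -420/11 + 18818 = 206578/11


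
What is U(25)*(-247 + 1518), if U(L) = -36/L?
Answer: -45756/25 ≈ -1830.2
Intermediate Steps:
U(25)*(-247 + 1518) = (-36/25)*(-247 + 1518) = -36*1/25*1271 = -36/25*1271 = -45756/25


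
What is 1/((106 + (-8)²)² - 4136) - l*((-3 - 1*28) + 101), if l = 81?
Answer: -140411879/24764 ≈ -5670.0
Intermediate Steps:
1/((106 + (-8)²)² - 4136) - l*((-3 - 1*28) + 101) = 1/((106 + (-8)²)² - 4136) - 81*((-3 - 1*28) + 101) = 1/((106 + 64)² - 4136) - 81*((-3 - 28) + 101) = 1/(170² - 4136) - 81*(-31 + 101) = 1/(28900 - 4136) - 81*70 = 1/24764 - 1*5670 = 1/24764 - 5670 = -140411879/24764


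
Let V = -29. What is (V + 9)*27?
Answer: -540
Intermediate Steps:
(V + 9)*27 = (-29 + 9)*27 = -20*27 = -540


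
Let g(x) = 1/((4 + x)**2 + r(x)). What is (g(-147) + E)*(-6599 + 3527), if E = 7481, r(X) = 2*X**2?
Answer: -1463171567616/63667 ≈ -2.2982e+7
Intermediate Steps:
g(x) = 1/((4 + x)**2 + 2*x**2)
(g(-147) + E)*(-6599 + 3527) = (1/((4 - 147)**2 + 2*(-147)**2) + 7481)*(-6599 + 3527) = (1/((-143)**2 + 2*21609) + 7481)*(-3072) = (1/(20449 + 43218) + 7481)*(-3072) = (1/63667 + 7481)*(-3072) = (476292828/63667)*(-3072) = -1463171567616/63667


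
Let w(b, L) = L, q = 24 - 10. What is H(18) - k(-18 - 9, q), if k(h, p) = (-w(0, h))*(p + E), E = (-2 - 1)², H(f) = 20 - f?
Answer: -619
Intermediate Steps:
q = 14
E = 9 (E = (-3)² = 9)
k(h, p) = -h*(9 + p) (k(h, p) = (-h)*(p + 9) = (-h)*(9 + p) = -h*(9 + p))
H(18) - k(-18 - 9, q) = (20 - 1*18) - (-1)*(-18 - 9)*(9 + 14) = (20 - 18) - (-1)*(-27)*23 = 2 - 1*621 = 2 - 621 = -619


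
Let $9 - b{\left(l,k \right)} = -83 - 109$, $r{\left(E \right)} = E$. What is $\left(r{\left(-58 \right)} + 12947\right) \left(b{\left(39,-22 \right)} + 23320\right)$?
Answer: $303162169$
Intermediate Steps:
$b{\left(l,k \right)} = 201$ ($b{\left(l,k \right)} = 9 - \left(-83 - 109\right) = 9 - -192 = 9 + 192 = 201$)
$\left(r{\left(-58 \right)} + 12947\right) \left(b{\left(39,-22 \right)} + 23320\right) = \left(-58 + 12947\right) \left(201 + 23320\right) = 12889 \cdot 23521 = 303162169$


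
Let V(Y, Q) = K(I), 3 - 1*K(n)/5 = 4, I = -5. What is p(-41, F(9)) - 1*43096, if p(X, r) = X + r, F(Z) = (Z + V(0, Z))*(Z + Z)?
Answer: -43065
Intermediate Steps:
K(n) = -5 (K(n) = 15 - 5*4 = 15 - 20 = -5)
V(Y, Q) = -5
F(Z) = 2*Z*(-5 + Z) (F(Z) = (Z - 5)*(Z + Z) = (-5 + Z)*(2*Z) = 2*Z*(-5 + Z))
p(-41, F(9)) - 1*43096 = (-41 + 2*9*(-5 + 9)) - 1*43096 = (-41 + 2*9*4) - 43096 = (-41 + 72) - 43096 = 31 - 43096 = -43065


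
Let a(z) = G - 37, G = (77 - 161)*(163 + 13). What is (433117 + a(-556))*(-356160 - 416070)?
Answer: -323020720080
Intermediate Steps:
G = -14784 (G = -84*176 = -14784)
a(z) = -14821 (a(z) = -14784 - 37 = -14821)
(433117 + a(-556))*(-356160 - 416070) = (433117 - 14821)*(-356160 - 416070) = 418296*(-772230) = -323020720080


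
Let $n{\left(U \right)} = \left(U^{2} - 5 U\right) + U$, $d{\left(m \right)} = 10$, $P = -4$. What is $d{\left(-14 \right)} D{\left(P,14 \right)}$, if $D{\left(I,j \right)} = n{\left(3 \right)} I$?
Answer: $120$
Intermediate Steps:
$n{\left(U \right)} = U^{2} - 4 U$
$D{\left(I,j \right)} = - 3 I$ ($D{\left(I,j \right)} = 3 \left(-4 + 3\right) I = 3 \left(-1\right) I = - 3 I$)
$d{\left(-14 \right)} D{\left(P,14 \right)} = 10 \left(\left(-3\right) \left(-4\right)\right) = 10 \cdot 12 = 120$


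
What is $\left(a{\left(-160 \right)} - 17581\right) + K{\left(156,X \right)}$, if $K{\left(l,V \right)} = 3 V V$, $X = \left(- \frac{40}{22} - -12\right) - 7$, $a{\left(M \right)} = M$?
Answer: $- \frac{2142986}{121} \approx -17711.0$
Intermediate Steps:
$X = \frac{35}{11}$ ($X = \left(\left(-40\right) \frac{1}{22} + 12\right) - 7 = \left(- \frac{20}{11} + 12\right) - 7 = \frac{112}{11} - 7 = \frac{35}{11} \approx 3.1818$)
$K{\left(l,V \right)} = 3 V^{2}$
$\left(a{\left(-160 \right)} - 17581\right) + K{\left(156,X \right)} = \left(-160 - 17581\right) + 3 \left(\frac{35}{11}\right)^{2} = -17741 + 3 \cdot \frac{1225}{121} = -17741 + \frac{3675}{121} = - \frac{2142986}{121}$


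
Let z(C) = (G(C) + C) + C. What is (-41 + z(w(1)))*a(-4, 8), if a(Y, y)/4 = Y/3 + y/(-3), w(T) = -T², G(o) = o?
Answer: 704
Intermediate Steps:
a(Y, y) = -4*y/3 + 4*Y/3 (a(Y, y) = 4*(Y/3 + y/(-3)) = 4*(Y*(⅓) + y*(-⅓)) = 4*(Y/3 - y/3) = 4*(-y/3 + Y/3) = -4*y/3 + 4*Y/3)
z(C) = 3*C (z(C) = (C + C) + C = 2*C + C = 3*C)
(-41 + z(w(1)))*a(-4, 8) = (-41 + 3*(-1*1²))*(-4/3*8 + (4/3)*(-4)) = (-41 + 3*(-1*1))*(-32/3 - 16/3) = (-41 + 3*(-1))*(-16) = (-41 - 3)*(-16) = -44*(-16) = 704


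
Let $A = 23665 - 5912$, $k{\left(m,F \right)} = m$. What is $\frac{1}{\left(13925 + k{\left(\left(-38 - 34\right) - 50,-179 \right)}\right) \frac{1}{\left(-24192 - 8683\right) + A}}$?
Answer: $- \frac{15122}{13803} \approx -1.0956$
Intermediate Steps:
$A = 17753$ ($A = 23665 - 5912 = 17753$)
$\frac{1}{\left(13925 + k{\left(\left(-38 - 34\right) - 50,-179 \right)}\right) \frac{1}{\left(-24192 - 8683\right) + A}} = \frac{1}{\left(13925 - 122\right) \frac{1}{\left(-24192 - 8683\right) + 17753}} = \frac{1}{\left(13925 - 122\right) \frac{1}{-32875 + 17753}} = \frac{1}{\left(13925 - 122\right) \frac{1}{-15122}} = \frac{1}{13803 \left(- \frac{1}{15122}\right)} = \frac{1}{- \frac{13803}{15122}} = - \frac{15122}{13803}$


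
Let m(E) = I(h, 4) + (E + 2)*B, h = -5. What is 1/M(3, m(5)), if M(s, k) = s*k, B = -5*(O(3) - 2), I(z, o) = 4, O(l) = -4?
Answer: 1/642 ≈ 0.0015576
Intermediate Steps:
B = 30 (B = -5*(-4 - 2) = -5*(-6) = 30)
m(E) = 64 + 30*E (m(E) = 4 + (E + 2)*30 = 4 + (2 + E)*30 = 4 + (60 + 30*E) = 64 + 30*E)
M(s, k) = k*s
1/M(3, m(5)) = 1/((64 + 30*5)*3) = 1/((64 + 150)*3) = 1/(214*3) = 1/642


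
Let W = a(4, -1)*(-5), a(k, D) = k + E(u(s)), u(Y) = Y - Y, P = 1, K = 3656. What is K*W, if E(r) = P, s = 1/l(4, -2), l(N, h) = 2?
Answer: -91400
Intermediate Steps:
s = 1/2 ≈ 0.50000
u(Y) = 0
E(r) = 1
a(k, D) = 1 + k (a(k, D) = k + 1 = 1 + k)
W = -25 (W = (1 + 4)*(-5) = 5*(-5) = -25)
K*W = 3656*(-25) = -91400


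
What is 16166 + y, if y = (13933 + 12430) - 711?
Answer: 41818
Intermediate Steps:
y = 25652 (y = 26363 - 711 = 25652)
16166 + y = 16166 + 25652 = 41818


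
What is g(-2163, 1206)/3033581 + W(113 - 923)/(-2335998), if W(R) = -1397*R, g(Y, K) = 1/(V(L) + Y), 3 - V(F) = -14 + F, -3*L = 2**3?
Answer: -3678720083076849/7594300621171390 ≈ -0.48441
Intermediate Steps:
L = -8/3 (L = -1/3*2**3 = -1/3*8 = -8/3 ≈ -2.6667)
V(F) = 17 - F (V(F) = 3 - (-14 + F) = 3 + (14 - F) = 17 - F)
g(Y, K) = 1/(59/3 + Y) (g(Y, K) = 1/((17 - 1*(-8/3)) + Y) = 1/((17 + 8/3) + Y) = 1/(59/3 + Y))
g(-2163, 1206)/3033581 + W(113 - 923)/(-2335998) = (3/(59 + 3*(-2163)))/3033581 - 1397*(113 - 923)/(-2335998) = (3/(59 - 6489))*(1/3033581) - 1397*(-810)*(-1/2335998) = (3/(-6430))*(1/3033581) + 1131570*(-1/2335998) = (3*(-1/6430))*(1/3033581) - 188595/389333 = -3/6430*1/3033581 - 188595/389333 = -3/19505925830 - 188595/389333 = -3678720083076849/7594300621171390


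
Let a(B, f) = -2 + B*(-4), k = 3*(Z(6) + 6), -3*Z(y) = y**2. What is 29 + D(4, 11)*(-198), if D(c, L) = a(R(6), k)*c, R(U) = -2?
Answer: -4723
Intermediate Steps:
Z(y) = -y**2/3
k = -18 (k = 3*(-1/3*6**2 + 6) = 3*(-1/3*36 + 6) = 3*(-12 + 6) = 3*(-6) = -18)
a(B, f) = -2 - 4*B
D(c, L) = 6*c (D(c, L) = (-2 - 4*(-2))*c = (-2 + 8)*c = 6*c)
29 + D(4, 11)*(-198) = 29 + (6*4)*(-198) = 29 + 24*(-198) = 29 - 4752 = -4723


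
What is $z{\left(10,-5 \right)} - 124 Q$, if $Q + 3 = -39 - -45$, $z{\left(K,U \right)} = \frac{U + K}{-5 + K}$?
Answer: $-371$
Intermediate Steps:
$z{\left(K,U \right)} = \frac{K + U}{-5 + K}$
$Q = 3$ ($Q = -3 - -6 = -3 + \left(-39 + 45\right) = -3 + 6 = 3$)
$z{\left(10,-5 \right)} - 124 Q = \frac{10 - 5}{-5 + 10} - 372 = \frac{1}{5} \cdot 5 - 372 = 1 - 372 = -371$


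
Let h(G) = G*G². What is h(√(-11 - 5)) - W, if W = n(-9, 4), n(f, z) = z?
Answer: -4 - 64*I ≈ -4.0 - 64.0*I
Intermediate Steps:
W = 4
h(G) = G³
h(√(-11 - 5)) - W = (√(-11 - 5))³ - 1*4 = (√(-16))³ - 4 = (4*I)³ - 4 = -64*I - 4 = -4 - 64*I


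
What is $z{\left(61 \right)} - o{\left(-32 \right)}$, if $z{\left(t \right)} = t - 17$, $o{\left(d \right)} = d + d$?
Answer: $108$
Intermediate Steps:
$o{\left(d \right)} = 2 d$
$z{\left(t \right)} = -17 + t$
$z{\left(61 \right)} - o{\left(-32 \right)} = \left(-17 + 61\right) - 2 \left(-32\right) = 44 - -64 = 44 + 64 = 108$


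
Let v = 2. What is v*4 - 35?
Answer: -27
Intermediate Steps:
v*4 - 35 = 2*4 - 35 = 8 - 35 = -27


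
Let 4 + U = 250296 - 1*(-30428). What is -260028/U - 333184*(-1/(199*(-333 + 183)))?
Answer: -2532331207/209487300 ≈ -12.088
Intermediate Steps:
U = 280720 (U = -4 + (250296 - 1*(-30428)) = -4 + (250296 + 30428) = -4 + 280724 = 280720)
-260028/U - 333184*(-1/(199*(-333 + 183))) = -260028/280720 - 333184*(-1/(199*(-333 + 183))) = -260028*1/280720 - 333184/((-150*(-199))) = -65007/70180 - 333184/29850 = -65007/70180 - 333184*1/29850 = -65007/70180 - 166592/14925 = -2532331207/209487300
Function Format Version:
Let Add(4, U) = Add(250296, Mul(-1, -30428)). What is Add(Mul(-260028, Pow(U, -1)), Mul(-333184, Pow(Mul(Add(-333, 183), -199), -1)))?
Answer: Rational(-2532331207, 209487300) ≈ -12.088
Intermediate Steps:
U = 280720 (U = Add(-4, Add(250296, Mul(-1, -30428))) = Add(-4, Add(250296, 30428)) = Add(-4, 280724) = 280720)
Add(Mul(-260028, Pow(U, -1)), Mul(-333184, Pow(Mul(Add(-333, 183), -199), -1))) = Add(Mul(-260028, Pow(280720, -1)), Mul(-333184, Pow(Mul(Add(-333, 183), -199), -1))) = Add(Mul(-260028, Rational(1, 280720)), Mul(-333184, Pow(Mul(-150, -199), -1))) = Add(Rational(-65007, 70180), Mul(-333184, Pow(29850, -1))) = Add(Rational(-65007, 70180), Mul(-333184, Rational(1, 29850))) = Add(Rational(-65007, 70180), Rational(-166592, 14925)) = Rational(-2532331207, 209487300)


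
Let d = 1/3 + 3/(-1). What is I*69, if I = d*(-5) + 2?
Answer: 1058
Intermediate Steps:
d = -8/3 (d = 1*(⅓) + 3*(-1) = ⅓ - 3 = -8/3 ≈ -2.6667)
I = 46/3 (I = -8/3*(-5) + 2 = 40/3 + 2 = 46/3 ≈ 15.333)
I*69 = (46/3)*69 = 1058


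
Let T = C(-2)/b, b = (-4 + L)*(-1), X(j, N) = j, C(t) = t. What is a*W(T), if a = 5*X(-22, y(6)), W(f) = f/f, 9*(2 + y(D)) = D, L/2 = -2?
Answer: -110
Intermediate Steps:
L = -4 (L = 2*(-2) = -4)
y(D) = -2 + D/9
b = 8 (b = (-4 - 4)*(-1) = -8*(-1) = 8)
T = -1/4 (T = -2/8 = -2*1/8 = -1/4 ≈ -0.25000)
W(f) = 1
a = -110 (a = 5*(-22) = -110)
a*W(T) = -110*1 = -110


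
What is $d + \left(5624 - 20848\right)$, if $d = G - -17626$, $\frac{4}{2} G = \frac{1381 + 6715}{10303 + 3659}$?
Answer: $\frac{16770386}{6981} \approx 2402.3$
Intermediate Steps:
$G = \frac{2024}{6981}$ ($G = \frac{\left(1381 + 6715\right) \frac{1}{10303 + 3659}}{2} = \frac{8096 \cdot \frac{1}{13962}}{2} = \frac{1}{2} \cdot \frac{4048}{6981} = \frac{2024}{6981} \approx 0.28993$)
$d = \frac{123049130}{6981}$ ($d = \frac{2024}{6981} - -17626 = \frac{2024}{6981} + 17626 = \frac{123049130}{6981} \approx 17626.0$)
$d + \left(5624 - 20848\right) = \frac{123049130}{6981} + \left(5624 - 20848\right) = \frac{123049130}{6981} - 15224 = \frac{16770386}{6981}$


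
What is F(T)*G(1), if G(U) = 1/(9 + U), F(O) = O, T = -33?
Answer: -33/10 ≈ -3.3000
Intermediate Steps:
F(T)*G(1) = -33/(9 + 1) = -33/10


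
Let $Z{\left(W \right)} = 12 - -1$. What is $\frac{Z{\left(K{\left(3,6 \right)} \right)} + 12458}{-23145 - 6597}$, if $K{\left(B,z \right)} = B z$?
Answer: $- \frac{4157}{9914} \approx -0.41931$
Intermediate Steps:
$Z{\left(W \right)} = 13$ ($Z{\left(W \right)} = 12 + 1 = 13$)
$\frac{Z{\left(K{\left(3,6 \right)} \right)} + 12458}{-23145 - 6597} = \frac{13 + 12458}{-23145 - 6597} = \frac{12471}{-29742} = 12471 \left(- \frac{1}{29742}\right) = - \frac{4157}{9914}$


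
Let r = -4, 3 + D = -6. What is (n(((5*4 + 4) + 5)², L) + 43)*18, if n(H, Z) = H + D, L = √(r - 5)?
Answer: 15750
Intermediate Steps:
D = -9 (D = -3 - 6 = -9)
L = 3*I (L = √(-4 - 5) = √(-9) = 3*I ≈ 3.0*I)
n(H, Z) = -9 + H (n(H, Z) = H - 9 = -9 + H)
(n(((5*4 + 4) + 5)², L) + 43)*18 = ((-9 + ((5*4 + 4) + 5)²) + 43)*18 = ((-9 + ((20 + 4) + 5)²) + 43)*18 = ((-9 + (24 + 5)²) + 43)*18 = ((-9 + 29²) + 43)*18 = ((-9 + 841) + 43)*18 = (832 + 43)*18 = 875*18 = 15750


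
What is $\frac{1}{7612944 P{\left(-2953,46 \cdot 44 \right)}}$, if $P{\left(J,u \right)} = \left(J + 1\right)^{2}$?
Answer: $\frac{1}{66341508350976} \approx 1.5074 \cdot 10^{-14}$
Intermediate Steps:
$P{\left(J,u \right)} = \left(1 + J\right)^{2}$
$\frac{1}{7612944 P{\left(-2953,46 \cdot 44 \right)}} = \frac{1}{7612944 \left(1 - 2953\right)^{2}} = \frac{1}{7612944 \left(-2952\right)^{2}} = \frac{1}{7612944 \cdot 8714304} = \frac{1}{7612944} \cdot \frac{1}{8714304} = \frac{1}{66341508350976}$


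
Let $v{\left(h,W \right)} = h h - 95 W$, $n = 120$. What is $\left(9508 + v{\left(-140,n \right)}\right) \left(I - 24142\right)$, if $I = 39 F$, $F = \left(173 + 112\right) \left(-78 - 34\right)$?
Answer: $-22471841576$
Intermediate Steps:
$F = -31920$ ($F = 285 \left(-112\right) = -31920$)
$v{\left(h,W \right)} = h^{2} - 95 W$
$I = -1244880$ ($I = 39 \left(-31920\right) = -1244880$)
$\left(9508 + v{\left(-140,n \right)}\right) \left(I - 24142\right) = \left(9508 + \left(\left(-140\right)^{2} - 11400\right)\right) \left(-1244880 - 24142\right) = \left(9508 + \left(19600 - 11400\right)\right) \left(-1269022\right) = \left(9508 + 8200\right) \left(-1269022\right) = 17708 \left(-1269022\right) = -22471841576$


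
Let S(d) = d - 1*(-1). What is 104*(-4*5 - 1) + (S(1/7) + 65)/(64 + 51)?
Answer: -1757657/805 ≈ -2183.4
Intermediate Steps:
S(d) = 1 + d (S(d) = d + 1 = 1 + d)
104*(-4*5 - 1) + (S(1/7) + 65)/(64 + 51) = 104*(-4*5 - 1) + ((1 + 1/7) + 65)/(64 + 51) = 104*(-20 - 1) + ((1 + 1/7) + 65)/115 = 104*(-21) + (8/7 + 65)*(1/115) = -2184 + (463/7)*(1/115) = -2184 + 463/805 = -1757657/805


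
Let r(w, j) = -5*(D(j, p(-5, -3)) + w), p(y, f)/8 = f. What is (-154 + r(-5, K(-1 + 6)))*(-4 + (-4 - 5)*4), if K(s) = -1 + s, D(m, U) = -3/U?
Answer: 5185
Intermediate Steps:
p(y, f) = 8*f
r(w, j) = -5/8 - 5*w (r(w, j) = -5*(-3/(8*(-3)) + w) = -5*(-3/(-24) + w) = -5*(-3*(-1/24) + w) = -5*(⅛ + w) = -5/8 - 5*w)
(-154 + r(-5, K(-1 + 6)))*(-4 + (-4 - 5)*4) = (-154 + (-5/8 - 5*(-5)))*(-4 + (-4 - 5)*4) = (-154 + (-5/8 + 25))*(-4 - 9*4) = (-154 + 195/8)*(-4 - 36) = -1037/8*(-40) = 5185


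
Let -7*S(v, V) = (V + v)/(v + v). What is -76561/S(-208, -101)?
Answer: 222945632/309 ≈ 7.2151e+5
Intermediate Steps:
S(v, V) = -(V + v)/(14*v) (S(v, V) = -(V + v)/(7*(v + v)) = -(V + v)/(7*(2*v)) = -(V + v)*1/(2*v)/7 = -(V + v)/(14*v))
-76561/S(-208, -101) = -76561*(-2912/(-1*(-101) - 1*(-208))) = -76561*(-2912/(101 + 208)) = -76561/((1/14)*(-1/208)*309) = -76561/(-309/2912) = -76561*(-2912/309) = 222945632/309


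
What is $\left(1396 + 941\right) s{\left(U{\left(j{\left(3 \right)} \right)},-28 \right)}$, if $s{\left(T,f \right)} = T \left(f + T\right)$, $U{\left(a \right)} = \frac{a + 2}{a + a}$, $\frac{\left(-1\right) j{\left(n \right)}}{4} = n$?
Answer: $- \frac{1289245}{48} \approx -26859.0$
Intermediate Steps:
$j{\left(n \right)} = - 4 n$
$U{\left(a \right)} = \frac{2 + a}{2 a}$
$s{\left(T,f \right)} = T \left(T + f\right)$
$\left(1396 + 941\right) s{\left(U{\left(j{\left(3 \right)} \right)},-28 \right)} = \left(1396 + 941\right) \frac{2 - 12}{2 \left(\left(-4\right) 3\right)} \left(\frac{2 - 12}{2 \left(\left(-4\right) 3\right)} - 28\right) = 2337 \frac{2 - 12}{2 \left(-12\right)} \left(\frac{2 - 12}{2 \left(-12\right)} - 28\right) = 2337 \cdot \frac{1}{2} \left(- \frac{1}{12}\right) \left(-10\right) \left(\frac{1}{2} \left(- \frac{1}{12}\right) \left(-10\right) - 28\right) = 2337 \frac{5 \left(\frac{5}{12} - 28\right)}{12} = 2337 \cdot \frac{5}{12} \left(- \frac{331}{12}\right) = 2337 \left(- \frac{1655}{144}\right) = - \frac{1289245}{48}$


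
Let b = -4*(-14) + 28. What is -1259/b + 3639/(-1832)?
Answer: -653041/38472 ≈ -16.974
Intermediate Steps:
b = 84 (b = 56 + 28 = 84)
-1259/b + 3639/(-1832) = -1259/84 + 3639/(-1832) = -1259*1/84 + 3639*(-1/1832) = -1259/84 - 3639/1832 = -653041/38472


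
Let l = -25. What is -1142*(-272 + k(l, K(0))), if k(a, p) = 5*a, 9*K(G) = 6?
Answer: 453374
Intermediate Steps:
K(G) = 2/3 (K(G) = (1/9)*6 = 2/3)
-1142*(-272 + k(l, K(0))) = -1142*(-272 + 5*(-25)) = -1142*(-272 - 125) = -1142*(-397) = 453374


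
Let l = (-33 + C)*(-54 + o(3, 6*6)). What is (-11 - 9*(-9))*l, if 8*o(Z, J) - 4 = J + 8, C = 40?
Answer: -23520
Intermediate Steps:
o(Z, J) = 3/2 + J/8 (o(Z, J) = ½ + (J + 8)/8 = ½ + (8 + J)/8 = ½ + (1 + J/8) = 3/2 + J/8)
l = -336 (l = (-33 + 40)*(-54 + (3/2 + (6*6)/8)) = 7*(-54 + (3/2 + (⅛)*36)) = 7*(-54 + (3/2 + 9/2)) = 7*(-54 + 6) = 7*(-48) = -336)
(-11 - 9*(-9))*l = (-11 - 9*(-9))*(-336) = (-11 + 81)*(-336) = 70*(-336) = -23520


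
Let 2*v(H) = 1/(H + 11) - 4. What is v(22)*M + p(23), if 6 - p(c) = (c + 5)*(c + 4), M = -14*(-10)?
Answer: -33920/33 ≈ -1027.9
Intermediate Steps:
M = 140 (M = -1*(-140) = 140)
p(c) = 6 - (4 + c)*(5 + c) (p(c) = 6 - (c + 5)*(c + 4) = 6 - (5 + c)*(4 + c) = 6 - (4 + c)*(5 + c))
v(H) = -2 + 1/(2*(11 + H)) (v(H) = (1/(H + 11) - 4)/2 = (1/(11 + H) - 4)/2 = (-4 + 1/(11 + H))/2 = -2 + 1/(2*(11 + H)))
v(22)*M + p(23) = ((-43 - 4*22)/(2*(11 + 22)))*140 + (-14 - 1*23² - 9*23) = ((½)*(-43 - 88)/33)*140 + (-14 - 1*529 - 207) = ((½)*(1/33)*(-131))*140 + (-14 - 529 - 207) = -131/66*140 - 750 = -9170/33 - 750 = -33920/33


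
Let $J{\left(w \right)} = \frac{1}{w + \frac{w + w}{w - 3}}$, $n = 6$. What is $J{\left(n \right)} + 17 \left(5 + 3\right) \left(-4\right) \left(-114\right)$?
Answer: $\frac{620161}{10} \approx 62016.0$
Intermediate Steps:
$J{\left(w \right)} = \frac{1}{w + \frac{2 w}{-3 + w}}$ ($J{\left(w \right)} = \frac{1}{w + \frac{2 w}{w - 3}} = \frac{1}{w + \frac{2 w}{-3 + w}}$)
$J{\left(n \right)} + 17 \left(5 + 3\right) \left(-4\right) \left(-114\right) = \frac{-3 + 6}{6 \left(-1 + 6\right)} + 17 \left(5 + 3\right) \left(-4\right) \left(-114\right) = \frac{1}{6} \cdot \frac{1}{5} \cdot 3 + 17 \cdot 8 \left(-4\right) \left(-114\right) = \frac{1}{6} \cdot \frac{1}{5} \cdot 3 + 17 \left(-32\right) \left(-114\right) = \frac{1}{10} - -62016 = \frac{1}{10} + 62016 = \frac{620161}{10}$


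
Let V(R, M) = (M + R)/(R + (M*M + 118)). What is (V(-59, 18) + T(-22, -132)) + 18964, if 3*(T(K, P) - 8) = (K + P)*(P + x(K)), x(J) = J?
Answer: 30881933/1149 ≈ 26877.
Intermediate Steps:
T(K, P) = 8 + (K + P)²/3 (T(K, P) = 8 + ((K + P)*(P + K))/3 = 8 + ((K + P)*(K + P))/3 = 8 + (K + P)²/3)
V(R, M) = (M + R)/(118 + R + M²) (V(R, M) = (M + R)/(R + (M² + 118)) = (M + R)/(R + (118 + M²)) = (M + R)/(118 + R + M²))
(V(-59, 18) + T(-22, -132)) + 18964 = ((18 - 59)/(118 - 59 + 18²) + (8 + (⅓)*(-22)² + (⅓)*(-132)² + (⅔)*(-22)*(-132))) + 18964 = (-41/(118 - 59 + 324) + (8 + (⅓)*484 + (⅓)*17424 + 1936)) + 18964 = (-41/383 + (8 + 484/3 + 5808 + 1936)) + 18964 = ((1/383)*(-41) + 23740/3) + 18964 = (-41/383 + 23740/3) + 18964 = 9092297/1149 + 18964 = 30881933/1149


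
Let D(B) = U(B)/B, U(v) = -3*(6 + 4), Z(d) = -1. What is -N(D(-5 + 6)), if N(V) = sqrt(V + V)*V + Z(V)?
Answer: 1 + 60*I*sqrt(15) ≈ 1.0 + 232.38*I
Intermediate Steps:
U(v) = -30 (U(v) = -3*10 = -30)
D(B) = -30/B
N(V) = -1 + sqrt(2)*V**(3/2) (N(V) = sqrt(V + V)*V - 1 = sqrt(2*V)*V - 1 = (sqrt(2)*sqrt(V))*V - 1 = sqrt(2)*V**(3/2) - 1 = -1 + sqrt(2)*V**(3/2))
-N(D(-5 + 6)) = -(-1 + sqrt(2)*(-30/(-5 + 6))**(3/2)) = -(-1 + sqrt(2)*(-30/1)**(3/2)) = -(-1 + sqrt(2)*(-30*1)**(3/2)) = -(-1 + sqrt(2)*(-30)**(3/2)) = -(-1 + sqrt(2)*(-30*I*sqrt(30))) = -(-1 - 60*I*sqrt(15)) = 1 + 60*I*sqrt(15)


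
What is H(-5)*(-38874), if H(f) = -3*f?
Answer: -583110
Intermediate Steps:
H(-5)*(-38874) = -3*(-5)*(-38874) = 15*(-38874) = -583110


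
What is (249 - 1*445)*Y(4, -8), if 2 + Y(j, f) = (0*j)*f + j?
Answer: -392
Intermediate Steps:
Y(j, f) = -2 + j (Y(j, f) = -2 + ((0*j)*f + j) = -2 + (0*f + j) = -2 + (0 + j) = -2 + j)
(249 - 1*445)*Y(4, -8) = (249 - 1*445)*(-2 + 4) = (249 - 445)*2 = -196*2 = -392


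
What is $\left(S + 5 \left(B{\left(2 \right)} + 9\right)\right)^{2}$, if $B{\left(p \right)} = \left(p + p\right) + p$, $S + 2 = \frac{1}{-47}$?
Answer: $\frac{11764900}{2209} \approx 5325.9$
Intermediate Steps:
$S = - \frac{95}{47}$ ($S = -2 + \frac{1}{-47} = -2 - \frac{1}{47} = - \frac{95}{47} \approx -2.0213$)
$B{\left(p \right)} = 3 p$ ($B{\left(p \right)} = 2 p + p = 3 p$)
$\left(S + 5 \left(B{\left(2 \right)} + 9\right)\right)^{2} = \left(- \frac{95}{47} + 5 \left(3 \cdot 2 + 9\right)\right)^{2} = \left(- \frac{95}{47} + 5 \left(6 + 9\right)\right)^{2} = \left(- \frac{95}{47} + 5 \cdot 15\right)^{2} = \left(- \frac{95}{47} + 75\right)^{2} = \left(\frac{3430}{47}\right)^{2} = \frac{11764900}{2209}$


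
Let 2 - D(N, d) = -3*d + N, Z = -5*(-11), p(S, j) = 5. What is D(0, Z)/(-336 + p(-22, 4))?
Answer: -167/331 ≈ -0.50453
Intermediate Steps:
Z = 55
D(N, d) = 2 - N + 3*d (D(N, d) = 2 - (-3*d + N) = 2 - (N - 3*d) = 2 + (-N + 3*d) = 2 - N + 3*d)
D(0, Z)/(-336 + p(-22, 4)) = (2 - 1*0 + 3*55)/(-336 + 5) = (2 + 0 + 165)/(-331) = 167*(-1/331) = -167/331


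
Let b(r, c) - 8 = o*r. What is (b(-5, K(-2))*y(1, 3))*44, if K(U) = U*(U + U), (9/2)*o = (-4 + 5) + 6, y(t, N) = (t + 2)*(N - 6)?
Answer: -88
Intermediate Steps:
y(t, N) = (-6 + N)*(2 + t) (y(t, N) = (2 + t)*(-6 + N) = (-6 + N)*(2 + t))
o = 14/9 (o = 2*((-4 + 5) + 6)/9 = 2*(1 + 6)/9 = (2/9)*7 = 14/9 ≈ 1.5556)
K(U) = 2*U**2 (K(U) = U*(2*U) = 2*U**2)
b(r, c) = 8 + 14*r/9
(b(-5, K(-2))*y(1, 3))*44 = ((8 + (14/9)*(-5))*(-12 - 6*1 + 2*3 + 3*1))*44 = ((8 - 70/9)*(-12 - 6 + 6 + 3))*44 = ((2/9)*(-9))*44 = -2*44 = -88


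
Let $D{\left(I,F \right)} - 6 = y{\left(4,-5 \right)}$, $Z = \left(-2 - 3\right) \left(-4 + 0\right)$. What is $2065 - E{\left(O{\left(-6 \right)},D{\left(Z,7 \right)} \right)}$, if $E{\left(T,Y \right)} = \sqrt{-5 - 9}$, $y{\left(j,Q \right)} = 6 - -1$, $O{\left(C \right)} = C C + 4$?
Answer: $2065 - i \sqrt{14} \approx 2065.0 - 3.7417 i$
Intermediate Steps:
$O{\left(C \right)} = 4 + C^{2}$ ($O{\left(C \right)} = C^{2} + 4 = 4 + C^{2}$)
$Z = 20$ ($Z = \left(-5\right) \left(-4\right) = 20$)
$y{\left(j,Q \right)} = 7$ ($y{\left(j,Q \right)} = 6 + 1 = 7$)
$D{\left(I,F \right)} = 13$ ($D{\left(I,F \right)} = 6 + 7 = 13$)
$E{\left(T,Y \right)} = i \sqrt{14}$ ($E{\left(T,Y \right)} = \sqrt{-14} = i \sqrt{14}$)
$2065 - E{\left(O{\left(-6 \right)},D{\left(Z,7 \right)} \right)} = 2065 - i \sqrt{14}$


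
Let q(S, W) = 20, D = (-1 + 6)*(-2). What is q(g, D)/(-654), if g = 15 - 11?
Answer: -10/327 ≈ -0.030581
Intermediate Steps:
g = 4
D = -10 (D = 5*(-2) = -10)
q(g, D)/(-654) = 20/(-654) = 20*(-1/654) = -10/327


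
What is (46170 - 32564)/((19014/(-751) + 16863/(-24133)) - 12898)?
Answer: -246593552098/234233371909 ≈ -1.0528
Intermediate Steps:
(46170 - 32564)/((19014/(-751) + 16863/(-24133)) - 12898) = 13606/((19014*(-1/751) + 16863*(-1/24133)) - 12898) = 13606/((-19014/751 - 16863/24133) - 12898) = 13606/(-471528975/18123883 - 12898) = 13606/(-234233371909/18123883) = 13606*(-18123883/234233371909) = -246593552098/234233371909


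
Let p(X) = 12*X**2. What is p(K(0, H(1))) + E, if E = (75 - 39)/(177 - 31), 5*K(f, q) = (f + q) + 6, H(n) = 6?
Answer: 126594/1825 ≈ 69.367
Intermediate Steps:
K(f, q) = 6/5 + f/5 + q/5 (K(f, q) = ((f + q) + 6)/5 = (6 + f + q)/5 = 6/5 + f/5 + q/5)
E = 18/73 (E = 36/146 = 36*(1/146) = 18/73 ≈ 0.24658)
p(K(0, H(1))) + E = 12*(6/5 + (1/5)*0 + (1/5)*6)**2 + 18/73 = 12*(6/5 + 0 + 6/5)**2 + 18/73 = 12*(12/5)**2 + 18/73 = 12*(144/25) + 18/73 = 1728/25 + 18/73 = 126594/1825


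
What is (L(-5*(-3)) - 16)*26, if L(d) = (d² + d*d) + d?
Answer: 11674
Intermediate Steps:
L(d) = d + 2*d² (L(d) = (d² + d²) + d = 2*d² + d = d + 2*d²)
(L(-5*(-3)) - 16)*26 = ((-5*(-3))*(1 + 2*(-5*(-3))) - 16)*26 = (15*(1 + 2*15) - 16)*26 = (15*(1 + 30) - 16)*26 = (15*31 - 16)*26 = (465 - 16)*26 = 449*26 = 11674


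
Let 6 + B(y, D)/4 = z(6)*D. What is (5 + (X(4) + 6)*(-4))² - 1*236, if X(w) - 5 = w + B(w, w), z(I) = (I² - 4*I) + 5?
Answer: 1095973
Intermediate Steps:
z(I) = 5 + I² - 4*I
B(y, D) = -24 + 68*D (B(y, D) = -24 + 4*((5 + 6² - 4*6)*D) = -24 + 4*((5 + 36 - 24)*D) = -24 + 4*(17*D) = -24 + 68*D)
X(w) = -19 + 69*w (X(w) = 5 + (w + (-24 + 68*w)) = 5 + (-24 + 69*w) = -19 + 69*w)
(5 + (X(4) + 6)*(-4))² - 1*236 = (5 + ((-19 + 69*4) + 6)*(-4))² - 1*236 = (5 + ((-19 + 276) + 6)*(-4))² - 236 = (5 + (257 + 6)*(-4))² - 236 = (5 + 263*(-4))² - 236 = (5 - 1052)² - 236 = (-1047)² - 236 = 1096209 - 236 = 1095973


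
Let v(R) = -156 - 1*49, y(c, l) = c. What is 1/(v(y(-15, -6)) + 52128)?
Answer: 1/51923 ≈ 1.9259e-5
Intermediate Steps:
v(R) = -205 (v(R) = -156 - 49 = -205)
1/(v(y(-15, -6)) + 52128) = 1/(-205 + 52128) = 1/51923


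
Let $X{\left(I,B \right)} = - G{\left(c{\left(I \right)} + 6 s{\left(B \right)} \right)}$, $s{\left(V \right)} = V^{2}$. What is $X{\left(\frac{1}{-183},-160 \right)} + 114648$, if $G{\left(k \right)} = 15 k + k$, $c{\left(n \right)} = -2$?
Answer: $-2342920$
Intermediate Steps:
$G{\left(k \right)} = 16 k$
$X{\left(I,B \right)} = 32 - 96 B^{2}$ ($X{\left(I,B \right)} = - 16 \left(-2 + 6 B^{2}\right) = - (-32 + 96 B^{2}) = 32 - 96 B^{2}$)
$X{\left(\frac{1}{-183},-160 \right)} + 114648 = \left(32 - 96 \left(-160\right)^{2}\right) + 114648 = \left(32 - 2457600\right) + 114648 = -2457568 + 114648 = -2342920$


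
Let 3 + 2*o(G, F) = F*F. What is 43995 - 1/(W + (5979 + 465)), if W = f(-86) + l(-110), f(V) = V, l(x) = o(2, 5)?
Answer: 280204154/6369 ≈ 43995.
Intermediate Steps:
o(G, F) = -3/2 + F²/2 (o(G, F) = -3/2 + (F*F)/2 = -3/2 + F²/2)
l(x) = 11 (l(x) = -3/2 + (½)*5² = -3/2 + (½)*25 = -3/2 + 25/2 = 11)
W = -75 (W = -86 + 11 = -75)
43995 - 1/(W + (5979 + 465)) = 43995 - 1/(-75 + (5979 + 465)) = 43995 - 1/(-75 + 6444) = 43995 - 1/6369 = 280204154/6369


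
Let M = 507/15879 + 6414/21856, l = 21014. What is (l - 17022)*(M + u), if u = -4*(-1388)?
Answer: 160257379173009/7230238 ≈ 2.2165e+7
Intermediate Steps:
M = 18821483/57841904 (M = 507*(1/15879) + 6414*(1/21856) = 169/5293 + 3207/10928 = 18821483/57841904 ≈ 0.32540)
u = 5552
(l - 17022)*(M + u) = (21014 - 17022)*(18821483/57841904 + 5552) = 3992*(321157072491/57841904) = 160257379173009/7230238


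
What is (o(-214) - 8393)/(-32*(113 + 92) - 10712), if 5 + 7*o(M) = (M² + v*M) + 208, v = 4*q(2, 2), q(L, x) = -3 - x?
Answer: 1059/15113 ≈ 0.070072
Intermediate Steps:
v = -20 (v = 4*(-3 - 1*2) = 4*(-3 - 2) = 4*(-5) = -20)
o(M) = 29 - 20*M/7 + M²/7 (o(M) = -5/7 + ((M² - 20*M) + 208)/7 = -5/7 + (208 + M² - 20*M)/7 = -5/7 + (208/7 - 20*M/7 + M²/7) = 29 - 20*M/7 + M²/7)
(o(-214) - 8393)/(-32*(113 + 92) - 10712) = ((29 - 20/7*(-214) + (⅐)*(-214)²) - 8393)/(-32*(113 + 92) - 10712) = ((29 + 4280/7 + (⅐)*45796) - 8393)/(-32*205 - 10712) = ((29 + 4280/7 + 45796/7) - 8393)/(-6560 - 10712) = (50279/7 - 8393)/(-17272) = -8472/7*(-1/17272) = 1059/15113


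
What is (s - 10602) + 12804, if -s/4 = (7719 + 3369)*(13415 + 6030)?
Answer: -862422438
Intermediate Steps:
s = -862424640 (s = -4*(7719 + 3369)*(13415 + 6030) = -44352*19445 = -4*215606160 = -862424640)
(s - 10602) + 12804 = (-862424640 - 10602) + 12804 = -862435242 + 12804 = -862422438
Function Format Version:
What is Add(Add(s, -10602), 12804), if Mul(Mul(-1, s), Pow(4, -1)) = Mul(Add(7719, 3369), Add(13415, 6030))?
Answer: -862422438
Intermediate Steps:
s = -862424640 (s = Mul(-4, Mul(Add(7719, 3369), Add(13415, 6030))) = Mul(-4, Mul(11088, 19445)) = Mul(-4, 215606160) = -862424640)
Add(Add(s, -10602), 12804) = Add(Add(-862424640, -10602), 12804) = Add(-862435242, 12804) = -862422438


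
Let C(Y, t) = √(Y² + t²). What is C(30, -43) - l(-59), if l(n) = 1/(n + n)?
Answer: 1/118 + √2749 ≈ 52.439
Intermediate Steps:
l(n) = 1/(2*n)
C(30, -43) - l(-59) = √(30² + (-43)²) - 1/(2*(-59)) = √(900 + 1849) - (-1)/(2*59) = √2749 - 1*(-1/118) = √2749 + 1/118 = 1/118 + √2749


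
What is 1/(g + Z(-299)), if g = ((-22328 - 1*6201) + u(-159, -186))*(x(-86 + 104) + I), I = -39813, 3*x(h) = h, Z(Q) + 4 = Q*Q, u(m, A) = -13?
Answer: 1/1136260791 ≈ 8.8008e-10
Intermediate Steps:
Z(Q) = -4 + Q² (Z(Q) = -4 + Q*Q = -4 + Q²)
x(h) = h/3
g = 1136171394 (g = ((-22328 - 1*6201) - 13)*((-86 + 104)/3 - 39813) = ((-22328 - 6201) - 13)*((⅓)*18 - 39813) = (-28529 - 13)*(6 - 39813) = -28542*(-39807) = 1136171394)
1/(g + Z(-299)) = 1/(1136171394 + (-4 + (-299)²)) = 1/(1136171394 + (-4 + 89401)) = 1/(1136171394 + 89397) = 1/1136260791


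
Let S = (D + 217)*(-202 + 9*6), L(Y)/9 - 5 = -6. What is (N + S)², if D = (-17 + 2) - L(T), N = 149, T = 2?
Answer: 965904241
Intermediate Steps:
L(Y) = -9 (L(Y) = 45 + 9*(-6) = 45 - 54 = -9)
D = -6 (D = (-17 + 2) - 1*(-9) = -15 + 9 = -6)
S = -31228 (S = (-6 + 217)*(-202 + 9*6) = 211*(-202 + 54) = 211*(-148) = -31228)
(N + S)² = (149 - 31228)² = (-31079)² = 965904241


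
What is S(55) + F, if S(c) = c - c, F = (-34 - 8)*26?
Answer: -1092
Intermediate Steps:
F = -1092 (F = -42*26 = -1092)
S(c) = 0
S(55) + F = 0 - 1092 = -1092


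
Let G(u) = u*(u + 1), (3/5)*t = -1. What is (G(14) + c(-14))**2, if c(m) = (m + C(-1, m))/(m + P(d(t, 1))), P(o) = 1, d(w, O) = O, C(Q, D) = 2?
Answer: 7518564/169 ≈ 44489.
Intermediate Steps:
t = -5/3 (t = (5/3)*(-1) = -5/3 ≈ -1.6667)
c(m) = (2 + m)/(1 + m) (c(m) = (m + 2)/(m + 1) = (2 + m)/(1 + m))
G(u) = u*(1 + u)
(G(14) + c(-14))**2 = (14*(1 + 14) + (2 - 14)/(1 - 14))**2 = (14*15 - 12/(-13))**2 = (210 - 1/13*(-12))**2 = (210 + 12/13)**2 = (2742/13)**2 = 7518564/169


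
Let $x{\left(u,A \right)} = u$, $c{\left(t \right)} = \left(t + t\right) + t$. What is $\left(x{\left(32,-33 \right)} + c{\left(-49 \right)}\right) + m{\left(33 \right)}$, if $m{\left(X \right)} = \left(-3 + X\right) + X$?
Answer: $-52$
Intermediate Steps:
$c{\left(t \right)} = 3 t$ ($c{\left(t \right)} = 2 t + t = 3 t$)
$m{\left(X \right)} = -3 + 2 X$
$\left(x{\left(32,-33 \right)} + c{\left(-49 \right)}\right) + m{\left(33 \right)} = \left(32 + 3 \left(-49\right)\right) + \left(-3 + 2 \cdot 33\right) = \left(32 - 147\right) + \left(-3 + 66\right) = -115 + 63 = -52$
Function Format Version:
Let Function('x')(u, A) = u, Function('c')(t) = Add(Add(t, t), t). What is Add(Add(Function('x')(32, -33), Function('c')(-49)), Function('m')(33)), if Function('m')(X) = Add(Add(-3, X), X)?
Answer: -52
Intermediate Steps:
Function('c')(t) = Mul(3, t) (Function('c')(t) = Add(Mul(2, t), t) = Mul(3, t))
Function('m')(X) = Add(-3, Mul(2, X))
Add(Add(Function('x')(32, -33), Function('c')(-49)), Function('m')(33)) = Add(Add(32, Mul(3, -49)), Add(-3, Mul(2, 33))) = Add(Add(32, -147), Add(-3, 66)) = Add(-115, 63) = -52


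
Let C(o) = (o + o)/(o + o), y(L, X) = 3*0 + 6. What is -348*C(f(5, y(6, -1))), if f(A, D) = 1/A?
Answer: -348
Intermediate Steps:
y(L, X) = 6 (y(L, X) = 0 + 6 = 6)
C(o) = 1 (C(o) = (2*o)/((2*o)) = (2*o)*(1/(2*o)) = 1)
-348*C(f(5, y(6, -1))) = -348*1 = -348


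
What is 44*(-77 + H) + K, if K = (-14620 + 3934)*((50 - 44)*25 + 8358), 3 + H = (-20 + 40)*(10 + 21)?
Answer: -90892728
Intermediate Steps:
H = 617 (H = -3 + (-20 + 40)*(10 + 21) = -3 + 20*31 = -3 + 620 = 617)
K = -90916488 (K = -10686*(6*25 + 8358) = -10686*(150 + 8358) = -10686*8508 = -90916488)
44*(-77 + H) + K = 44*(-77 + 617) - 90916488 = 44*540 - 90916488 = 23760 - 90916488 = -90892728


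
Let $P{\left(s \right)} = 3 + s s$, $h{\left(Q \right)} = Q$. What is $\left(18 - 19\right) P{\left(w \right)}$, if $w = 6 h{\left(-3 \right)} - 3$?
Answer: $-444$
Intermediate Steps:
$w = -21$ ($w = 6 \left(-3\right) - 3 = -18 - 3 = -21$)
$P{\left(s \right)} = 3 + s^{2}$
$\left(18 - 19\right) P{\left(w \right)} = \left(18 - 19\right) \left(3 + \left(-21\right)^{2}\right) = \left(18 - 19\right) \left(3 + 441\right) = \left(-1\right) 444 = -444$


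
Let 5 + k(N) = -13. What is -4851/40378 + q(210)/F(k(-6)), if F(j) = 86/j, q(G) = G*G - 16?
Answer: -16020422361/1736254 ≈ -9227.0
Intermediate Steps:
k(N) = -18 (k(N) = -5 - 13 = -18)
q(G) = -16 + G² (q(G) = G² - 16 = -16 + G²)
-4851/40378 + q(210)/F(k(-6)) = -4851/40378 + (-16 + 210²)/((86/(-18))) = -4851*1/40378 + (-16 + 44100)/((86*(-1/18))) = -4851/40378 + 44084/(-43/9) = -4851/40378 + 44084*(-9/43) = -4851/40378 - 396756/43 = -16020422361/1736254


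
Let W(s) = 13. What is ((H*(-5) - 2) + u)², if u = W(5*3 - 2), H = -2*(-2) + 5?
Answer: 1156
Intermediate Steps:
H = 9 (H = 4 + 5 = 9)
u = 13
((H*(-5) - 2) + u)² = ((9*(-5) - 2) + 13)² = ((-45 - 2) + 13)² = (-47 + 13)² = (-34)² = 1156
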